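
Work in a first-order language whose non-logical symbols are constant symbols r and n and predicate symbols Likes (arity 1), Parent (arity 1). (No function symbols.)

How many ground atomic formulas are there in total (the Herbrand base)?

4

With no function symbols, the Herbrand universe is just the 2 constants.
Ground atoms per predicate: Likes: 2, Parent: 2.
Herbrand base size = 2 + 2 = 4.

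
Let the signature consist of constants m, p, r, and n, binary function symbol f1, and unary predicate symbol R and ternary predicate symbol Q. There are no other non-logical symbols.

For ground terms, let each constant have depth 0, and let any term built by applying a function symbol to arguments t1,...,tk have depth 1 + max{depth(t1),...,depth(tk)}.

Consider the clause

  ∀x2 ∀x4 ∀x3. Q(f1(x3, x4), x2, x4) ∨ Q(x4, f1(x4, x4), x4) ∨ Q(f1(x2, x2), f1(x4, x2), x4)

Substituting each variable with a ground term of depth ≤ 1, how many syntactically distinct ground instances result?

8000

Ground terms of depth ≤ 1:
  Count level by level. With function symbols f1/2, the terms of depth ≤ k are the 4 constants together with each function applied to depth-≤(k−1) tuples, so N_k = 4 + N_{k-1}^2.
  N_0 = 4
  N_1 = 4 + 4^2 = 20
So there are 20 ground terms available for substitution.
The body mentions every one of the 3 quantified variables; since ground terms form a free algebra, no two substitutions collapse to the same formula.
Number of ground instances = 20^3 = 8000.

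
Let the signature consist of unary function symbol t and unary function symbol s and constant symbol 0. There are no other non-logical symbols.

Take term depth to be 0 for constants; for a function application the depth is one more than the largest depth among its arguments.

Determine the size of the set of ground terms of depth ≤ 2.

7

Let N_k = |{terms of depth ≤ k}|. Then N_0 = 1 and N_k = 1 + N_{k-1} + N_{k-1} for k ≥ 1 (one summand per function symbol, arity giving the exponent).
N_0 = 1
N_1 = 1 + 1 + 1 = 3
N_2 = 1 + 3 + 3 = 7
Explicitly: 0, t(0), t(t(0)), t(s(0)), s(0), s(t(0)), s(s(0)).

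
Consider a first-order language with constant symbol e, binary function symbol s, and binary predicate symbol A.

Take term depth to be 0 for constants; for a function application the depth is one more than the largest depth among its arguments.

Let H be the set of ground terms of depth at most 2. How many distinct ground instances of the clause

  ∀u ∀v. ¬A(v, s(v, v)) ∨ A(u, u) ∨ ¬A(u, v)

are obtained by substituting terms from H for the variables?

25

Ground terms of depth ≤ 2:
  Count level by level. With function symbols s/2, the terms of depth ≤ k are the 1 constant together with each function applied to depth-≤(k−1) tuples, so N_k = 1 + N_{k-1}^2.
  N_0 = 1
  N_1 = 1 + 1^2 = 2
  N_2 = 1 + 2^2 = 5
So there are 5 ground terms available for substitution.
Each of u, v ranges independently over the available ground terms, and distinct assignments produce distinct instances.
Number of ground instances = 5^2 = 25.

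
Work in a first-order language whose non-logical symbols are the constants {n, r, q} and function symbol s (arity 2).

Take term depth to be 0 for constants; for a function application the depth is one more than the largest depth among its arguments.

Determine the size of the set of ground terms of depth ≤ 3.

21612

Let N_k count ground terms of depth at most k. Each non-constant term of depth ≤ k is some function symbol applied to depth-≤(k−1) arguments, giving N_k = 3 + N_{k-1}^2.
N_0 = 3
N_1 = 3 + 3^2 = 12
N_2 = 3 + 12^2 = 147
N_3 = 3 + 147^2 = 21612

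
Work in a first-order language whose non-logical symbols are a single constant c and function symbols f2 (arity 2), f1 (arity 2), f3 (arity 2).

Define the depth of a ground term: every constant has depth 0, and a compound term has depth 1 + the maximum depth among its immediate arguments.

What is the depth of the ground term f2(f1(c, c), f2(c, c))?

depth(f1(c, c)) = 1 + max(0, 0) = 1
depth(f2(c, c)) = 1 + max(0, 0) = 1
depth(f2(f1(c, c), f2(c, c))) = 1 + max(1, 1) = 2

2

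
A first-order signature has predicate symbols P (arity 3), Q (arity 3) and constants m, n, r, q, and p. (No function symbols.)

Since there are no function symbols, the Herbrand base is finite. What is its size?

With no function symbols, the Herbrand universe is just the 5 constants.
Ground atoms per predicate: P: 5^3 = 125, Q: 5^3 = 125.
Herbrand base size = 125 + 125 = 250.

250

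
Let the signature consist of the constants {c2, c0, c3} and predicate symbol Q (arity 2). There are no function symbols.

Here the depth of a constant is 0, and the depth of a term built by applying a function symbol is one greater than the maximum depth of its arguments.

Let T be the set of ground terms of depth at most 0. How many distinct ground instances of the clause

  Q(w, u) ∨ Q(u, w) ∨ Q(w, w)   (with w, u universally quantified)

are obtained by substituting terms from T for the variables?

Ground terms of depth ≤ 0:
  With no function symbols every ground term is a constant, so there are exactly 3 ground terms at every depth bound.
  N_0 = 3
So there are 3 ground terms available for substitution.
There are 2 variables to instantiate (w, u), each occurring in at least one literal, so different choices give different ground instances.
Number of ground instances = 3^2 = 9.

9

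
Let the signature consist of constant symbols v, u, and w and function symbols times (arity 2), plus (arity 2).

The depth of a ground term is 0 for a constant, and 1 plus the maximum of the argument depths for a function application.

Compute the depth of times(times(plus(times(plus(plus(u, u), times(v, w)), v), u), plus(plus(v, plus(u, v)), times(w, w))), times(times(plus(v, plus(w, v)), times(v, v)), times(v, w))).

6

depth(plus(u, u)) = 1 + max(0, 0) = 1
depth(times(v, w)) = 1 + max(0, 0) = 1
depth(plus(plus(u, u), times(v, w))) = 1 + max(1, 1) = 2
depth(times(plus(plus(u, u), times(v, w)), v)) = 1 + max(2, 0) = 3
depth(plus(times(plus(plus(u, u), times(v, w)), v), u)) = 1 + max(3, 0) = 4
depth(plus(u, v)) = 1 + max(0, 0) = 1
depth(plus(v, plus(u, v))) = 1 + max(0, 1) = 2
depth(times(w, w)) = 1 + max(0, 0) = 1
depth(plus(plus(v, plus(u, v)), times(w, w))) = 1 + max(2, 1) = 3
depth(times(plus(times(plus(plus(u, u), times(v, w)), v), u), plus(plus(v, plus(u, v)), times(w, w)))) = 1 + max(4, 3) = 5
depth(plus(w, v)) = 1 + max(0, 0) = 1
depth(plus(v, plus(w, v))) = 1 + max(0, 1) = 2
depth(times(v, v)) = 1 + max(0, 0) = 1
depth(times(plus(v, plus(w, v)), times(v, v))) = 1 + max(2, 1) = 3
depth(times(times(plus(v, plus(w, v)), times(v, v)), times(v, w))) = 1 + max(3, 1) = 4
depth(times(times(plus(times(plus(plus(u, u), times(v, w)), v), u), plus(plus(v, plus(u, v)), times(w, w))), times(times(plus(v, plus(w, v)), times(v, v)), times(v, w)))) = 1 + max(5, 4) = 6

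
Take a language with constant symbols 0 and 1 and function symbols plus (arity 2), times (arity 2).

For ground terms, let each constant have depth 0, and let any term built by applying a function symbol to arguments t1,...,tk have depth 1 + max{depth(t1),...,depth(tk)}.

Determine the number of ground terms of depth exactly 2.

192

Write N_k for the number of ground terms of depth ≤ k. A term of depth ≤ k is either a constant or a function symbol applied to arguments of depth ≤ k−1, so N_k = 2 + N_{k-1}^2 + N_{k-1}^2.
N_0 = 2
N_1 = 2 + 2^2 + 2^2 = 10
N_2 = 2 + 10^2 + 10^2 = 202
Terms of depth exactly 2: N_2 − N_1 = 202 − 10 = 192.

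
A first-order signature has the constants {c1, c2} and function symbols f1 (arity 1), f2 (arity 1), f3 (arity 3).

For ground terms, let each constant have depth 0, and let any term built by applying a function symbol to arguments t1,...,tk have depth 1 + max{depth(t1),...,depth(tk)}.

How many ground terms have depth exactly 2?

2760

Write N_k for the number of ground terms of depth ≤ k. A term of depth ≤ k is either a constant or a function symbol applied to arguments of depth ≤ k−1, so N_k = 2 + N_{k-1} + N_{k-1} + N_{k-1}^3.
N_0 = 2
N_1 = 2 + 2 + 2 + 2^3 = 14
N_2 = 2 + 14 + 14 + 14^3 = 2774
Terms of depth exactly 2: N_2 − N_1 = 2774 − 14 = 2760.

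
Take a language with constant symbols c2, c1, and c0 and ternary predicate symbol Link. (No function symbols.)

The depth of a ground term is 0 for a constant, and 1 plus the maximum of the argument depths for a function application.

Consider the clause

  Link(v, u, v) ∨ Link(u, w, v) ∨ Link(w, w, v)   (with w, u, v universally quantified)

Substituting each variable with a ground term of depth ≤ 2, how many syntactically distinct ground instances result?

27

Ground terms of depth ≤ 2:
  With no function symbols every ground term is a constant, so there are exactly 3 ground terms at every depth bound.
  N_0 = 3
  N_1 = 3
  N_2 = 3
  Explicitly: c2, c1, c0.
So there are 3 ground terms available for substitution.
The clause has 3 distinct variables (w, u, v), each appearing in the body. In the free term algebra distinct substitutions yield syntactically distinct ground instances.
Number of ground instances = 3^3 = 27.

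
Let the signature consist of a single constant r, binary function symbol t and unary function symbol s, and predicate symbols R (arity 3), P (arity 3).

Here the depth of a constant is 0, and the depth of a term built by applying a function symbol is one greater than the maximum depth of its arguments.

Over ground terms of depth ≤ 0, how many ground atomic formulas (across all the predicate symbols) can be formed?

First count ground terms of depth ≤ 0.
If N_k denotes the number of depth-≤k ground terms, the 1 constant gives N_0 = 1, and each function symbol of arity r contributes N_{k-1}^r new terms at level k: N_k = 1 + N_{k-1}^2 + N_{k-1}.
N_0 = 1
So |H| = 1.
A ground atom is a predicate applied to a tuple of terms from H, so the count is the sum over predicates of |H|^arity:
  R: 1^3 = 1;  P: 1^3 = 1
Total ground atoms: 1 + 1 = 2.

2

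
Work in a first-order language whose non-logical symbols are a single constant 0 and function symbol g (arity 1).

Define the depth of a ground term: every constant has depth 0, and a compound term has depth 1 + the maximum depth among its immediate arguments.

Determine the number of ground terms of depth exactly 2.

1

Let N_k count ground terms of depth at most k. Each non-constant term of depth ≤ k is some function symbol applied to depth-≤(k−1) arguments, giving N_k = 1 + N_{k-1}.
N_0 = 1
N_1 = 1 + 1 = 2
N_2 = 1 + 2 = 3
Terms of depth exactly 2: N_2 − N_1 = 3 − 2 = 1.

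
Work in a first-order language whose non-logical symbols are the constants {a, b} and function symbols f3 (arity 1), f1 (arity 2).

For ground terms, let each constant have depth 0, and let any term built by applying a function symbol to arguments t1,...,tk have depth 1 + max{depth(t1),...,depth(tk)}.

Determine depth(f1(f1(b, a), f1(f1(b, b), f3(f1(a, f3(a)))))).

depth(f1(b, a)) = 1 + max(0, 0) = 1
depth(f1(b, b)) = 1 + max(0, 0) = 1
depth(f3(a)) = 1 + depth(a) = 1 + 0 = 1
depth(f1(a, f3(a))) = 1 + max(0, 1) = 2
depth(f3(f1(a, f3(a)))) = 1 + depth(f1(a, f3(a))) = 1 + 2 = 3
depth(f1(f1(b, b), f3(f1(a, f3(a))))) = 1 + max(1, 3) = 4
depth(f1(f1(b, a), f1(f1(b, b), f3(f1(a, f3(a)))))) = 1 + max(1, 4) = 5

5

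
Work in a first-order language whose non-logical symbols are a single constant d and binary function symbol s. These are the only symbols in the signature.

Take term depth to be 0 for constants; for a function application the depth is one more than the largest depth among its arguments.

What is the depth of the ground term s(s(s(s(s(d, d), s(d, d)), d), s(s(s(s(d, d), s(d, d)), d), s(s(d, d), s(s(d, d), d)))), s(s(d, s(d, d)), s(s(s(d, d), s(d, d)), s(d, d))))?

depth(s(d, d)) = 1 + max(0, 0) = 1
depth(s(s(d, d), s(d, d))) = 1 + max(1, 1) = 2
depth(s(s(s(d, d), s(d, d)), d)) = 1 + max(2, 0) = 3
depth(s(s(d, d), d)) = 1 + max(1, 0) = 2
depth(s(s(d, d), s(s(d, d), d))) = 1 + max(1, 2) = 3
depth(s(s(s(s(d, d), s(d, d)), d), s(s(d, d), s(s(d, d), d)))) = 1 + max(3, 3) = 4
depth(s(s(s(s(d, d), s(d, d)), d), s(s(s(s(d, d), s(d, d)), d), s(s(d, d), s(s(d, d), d))))) = 1 + max(3, 4) = 5
depth(s(d, s(d, d))) = 1 + max(0, 1) = 2
depth(s(s(s(d, d), s(d, d)), s(d, d))) = 1 + max(2, 1) = 3
depth(s(s(d, s(d, d)), s(s(s(d, d), s(d, d)), s(d, d)))) = 1 + max(2, 3) = 4
depth(s(s(s(s(s(d, d), s(d, d)), d), s(s(s(s(d, d), s(d, d)), d), s(s(d, d), s(s(d, d), d)))), s(s(d, s(d, d)), s(s(s(d, d), s(d, d)), s(d, d))))) = 1 + max(5, 4) = 6

6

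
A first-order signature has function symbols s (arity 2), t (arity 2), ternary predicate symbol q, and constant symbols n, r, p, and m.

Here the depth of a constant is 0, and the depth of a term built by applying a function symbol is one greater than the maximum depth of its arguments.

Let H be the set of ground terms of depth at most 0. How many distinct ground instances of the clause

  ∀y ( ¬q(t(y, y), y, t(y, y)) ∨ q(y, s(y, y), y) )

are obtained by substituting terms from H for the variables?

Ground terms of depth ≤ 0:
  If N_k denotes the number of depth-≤k ground terms, the 4 constants give N_0 = 4, and each function symbol of arity r contributes N_{k-1}^r new terms at level k: N_k = 4 + N_{k-1}^2 + N_{k-1}^2.
  N_0 = 4
So there are 4 ground terms available for substitution.
The variable y ranges independently over the available ground terms, and distinct assignments produce distinct instances.
Number of ground instances = 4.

4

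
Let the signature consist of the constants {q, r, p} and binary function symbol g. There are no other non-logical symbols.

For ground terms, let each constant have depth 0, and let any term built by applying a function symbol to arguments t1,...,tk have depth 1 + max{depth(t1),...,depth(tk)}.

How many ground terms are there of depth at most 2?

147

If N_k denotes the number of depth-≤k ground terms, the 3 constants give N_0 = 3, and each function symbol of arity r contributes N_{k-1}^r new terms at level k: N_k = 3 + N_{k-1}^2.
N_0 = 3
N_1 = 3 + 3^2 = 12
N_2 = 3 + 12^2 = 147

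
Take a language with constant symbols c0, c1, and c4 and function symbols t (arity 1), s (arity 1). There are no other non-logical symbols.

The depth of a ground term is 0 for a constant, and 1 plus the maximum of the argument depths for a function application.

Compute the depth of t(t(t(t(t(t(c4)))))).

depth(t(c4)) = 1 + depth(c4) = 1 + 0 = 1
depth(t(t(c4))) = 1 + depth(t(c4)) = 1 + 1 = 2
depth(t(t(t(c4)))) = 1 + depth(t(t(c4))) = 1 + 2 = 3
depth(t(t(t(t(c4))))) = 1 + depth(t(t(t(c4)))) = 1 + 3 = 4
depth(t(t(t(t(t(c4)))))) = 1 + depth(t(t(t(t(c4))))) = 1 + 4 = 5
depth(t(t(t(t(t(t(c4))))))) = 1 + depth(t(t(t(t(t(c4)))))) = 1 + 5 = 6

6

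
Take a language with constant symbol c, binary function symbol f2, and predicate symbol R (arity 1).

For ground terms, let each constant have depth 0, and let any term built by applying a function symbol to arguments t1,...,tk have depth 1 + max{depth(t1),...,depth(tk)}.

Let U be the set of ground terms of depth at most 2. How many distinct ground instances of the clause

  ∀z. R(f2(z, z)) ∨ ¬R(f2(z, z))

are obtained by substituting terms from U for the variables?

5

Ground terms of depth ≤ 2:
  If N_k denotes the number of depth-≤k ground terms, the 1 constant gives N_0 = 1, and each function symbol of arity r contributes N_{k-1}^r new terms at level k: N_k = 1 + N_{k-1}^2.
  N_0 = 1
  N_1 = 1 + 1^2 = 2
  N_2 = 1 + 2^2 = 5
So there are 5 ground terms available for substitution.
The variable z ranges independently over the available ground terms, and distinct assignments produce distinct instances.
Number of ground instances = 5.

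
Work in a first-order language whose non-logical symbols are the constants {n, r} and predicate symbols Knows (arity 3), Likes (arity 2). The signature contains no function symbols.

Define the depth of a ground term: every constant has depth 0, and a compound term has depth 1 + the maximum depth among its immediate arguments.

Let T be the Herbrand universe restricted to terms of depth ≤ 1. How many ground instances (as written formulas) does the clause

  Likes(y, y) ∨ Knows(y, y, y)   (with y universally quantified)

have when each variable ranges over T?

Ground terms of depth ≤ 1:
  With no function symbols every ground term is a constant, so there are exactly 2 ground terms at every depth bound.
  N_0 = 2
  N_1 = 2
  Explicitly: n, r.
So there are 2 ground terms available for substitution.
The clause has 1 distinct variable (y), which appears in the body. In the free term algebra distinct substitutions yield syntactically distinct ground instances.
Number of ground instances = 2.

2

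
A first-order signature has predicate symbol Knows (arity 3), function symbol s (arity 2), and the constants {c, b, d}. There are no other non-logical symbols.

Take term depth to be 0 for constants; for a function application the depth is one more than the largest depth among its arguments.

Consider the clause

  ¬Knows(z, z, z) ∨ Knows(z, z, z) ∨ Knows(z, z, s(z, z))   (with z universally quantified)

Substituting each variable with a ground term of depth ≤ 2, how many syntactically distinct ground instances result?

147

Ground terms of depth ≤ 2:
  Let N_k = |{terms of depth ≤ k}|. Then N_0 = 3 and N_k = 3 + N_{k-1}^2 for k ≥ 1 (one summand per function symbol, arity giving the exponent).
  N_0 = 3
  N_1 = 3 + 3^2 = 12
  N_2 = 3 + 12^2 = 147
So there are 147 ground terms available for substitution.
The variable z ranges independently over the available ground terms, and distinct assignments produce distinct instances.
Number of ground instances = 147.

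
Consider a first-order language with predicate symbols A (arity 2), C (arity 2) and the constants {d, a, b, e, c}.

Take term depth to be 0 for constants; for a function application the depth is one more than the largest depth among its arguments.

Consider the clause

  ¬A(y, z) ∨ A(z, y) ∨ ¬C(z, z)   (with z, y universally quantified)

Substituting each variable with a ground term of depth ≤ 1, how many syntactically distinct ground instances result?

Ground terms of depth ≤ 1:
  With no function symbols every ground term is a constant, so there are exactly 5 ground terms at every depth bound.
  N_0 = 5
  N_1 = 5
  Explicitly: d, a, b, e, c.
So there are 5 ground terms available for substitution.
The body mentions every one of the 2 quantified variables; since ground terms form a free algebra, no two substitutions collapse to the same formula.
Number of ground instances = 5^2 = 25.

25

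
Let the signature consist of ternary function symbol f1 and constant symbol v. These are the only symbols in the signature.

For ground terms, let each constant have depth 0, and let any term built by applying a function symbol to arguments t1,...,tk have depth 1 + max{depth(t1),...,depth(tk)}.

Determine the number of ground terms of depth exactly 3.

Write N_k for the number of ground terms of depth ≤ k. A term of depth ≤ k is either a constant or a function symbol applied to arguments of depth ≤ k−1, so N_k = 1 + N_{k-1}^3.
N_0 = 1
N_1 = 1 + 1^3 = 2
N_2 = 1 + 2^3 = 9
N_3 = 1 + 9^3 = 730
Terms of depth exactly 3: N_3 − N_2 = 730 − 9 = 721.

721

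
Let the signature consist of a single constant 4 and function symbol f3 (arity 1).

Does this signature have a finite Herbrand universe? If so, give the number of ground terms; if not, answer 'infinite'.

infinite

The signature has at least one function symbol (f3, arity 1) and at least one constant (4).
Iterating f3 gives infinitely many distinct ground terms: 4, f3(4), f3(f3(4)), ...
So the Herbrand universe is infinite.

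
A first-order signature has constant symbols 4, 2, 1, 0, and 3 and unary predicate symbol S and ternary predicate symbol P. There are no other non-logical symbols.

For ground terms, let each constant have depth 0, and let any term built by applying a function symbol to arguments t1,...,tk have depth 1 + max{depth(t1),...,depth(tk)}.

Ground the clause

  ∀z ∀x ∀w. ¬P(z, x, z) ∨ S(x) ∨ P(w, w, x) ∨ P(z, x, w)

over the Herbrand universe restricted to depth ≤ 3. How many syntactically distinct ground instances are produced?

Ground terms of depth ≤ 3:
  With no function symbols every ground term is a constant, so there are exactly 5 ground terms at every depth bound.
  N_0 = 5
  N_1 = 5
  N_2 = 5
  N_3 = 5
So there are 5 ground terms available for substitution.
There are 3 variables to instantiate (z, x, w), each occurring in at least one literal, so different choices give different ground instances.
Number of ground instances = 5^3 = 125.

125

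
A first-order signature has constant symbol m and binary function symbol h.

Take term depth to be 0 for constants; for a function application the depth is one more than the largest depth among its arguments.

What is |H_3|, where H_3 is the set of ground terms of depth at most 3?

Let N_k = |{terms of depth ≤ k}|. Then N_0 = 1 and N_k = 1 + N_{k-1}^2 for k ≥ 1 (one summand per function symbol, arity giving the exponent).
N_0 = 1
N_1 = 1 + 1^2 = 2
N_2 = 1 + 2^2 = 5
N_3 = 1 + 5^2 = 26

26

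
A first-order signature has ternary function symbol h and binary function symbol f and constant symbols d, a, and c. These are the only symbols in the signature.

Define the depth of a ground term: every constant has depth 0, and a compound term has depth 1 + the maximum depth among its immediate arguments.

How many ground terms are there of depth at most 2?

60843

If N_k denotes the number of depth-≤k ground terms, the 3 constants give N_0 = 3, and each function symbol of arity r contributes N_{k-1}^r new terms at level k: N_k = 3 + N_{k-1}^3 + N_{k-1}^2.
N_0 = 3
N_1 = 3 + 3^3 + 3^2 = 39
N_2 = 3 + 39^3 + 39^2 = 60843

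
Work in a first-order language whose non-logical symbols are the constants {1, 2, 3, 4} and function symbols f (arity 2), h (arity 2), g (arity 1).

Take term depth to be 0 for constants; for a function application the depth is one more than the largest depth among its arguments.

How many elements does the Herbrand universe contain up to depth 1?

40

Write N_k for the number of ground terms of depth ≤ k. A term of depth ≤ k is either a constant or a function symbol applied to arguments of depth ≤ k−1, so N_k = 4 + N_{k-1}^2 + N_{k-1}^2 + N_{k-1}.
N_0 = 4
N_1 = 4 + 4^2 + 4^2 + 4 = 40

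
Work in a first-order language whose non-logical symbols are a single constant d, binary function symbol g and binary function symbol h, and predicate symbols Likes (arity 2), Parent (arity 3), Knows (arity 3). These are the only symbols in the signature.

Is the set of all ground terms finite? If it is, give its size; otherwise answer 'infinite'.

infinite

The signature has at least one function symbol (g, arity 2) and at least one constant (d).
Iterating g gives infinitely many distinct ground terms: d, g(d, d), g(g(d, d), g(d, d)), ...
So the Herbrand universe is infinite.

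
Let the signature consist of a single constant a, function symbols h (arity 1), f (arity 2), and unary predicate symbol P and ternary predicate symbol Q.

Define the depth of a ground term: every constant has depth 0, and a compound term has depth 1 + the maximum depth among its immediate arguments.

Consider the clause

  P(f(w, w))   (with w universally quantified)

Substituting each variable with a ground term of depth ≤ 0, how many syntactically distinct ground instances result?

1

Ground terms of depth ≤ 0:
  Let N_k count ground terms of depth at most k. Each non-constant term of depth ≤ k is some function symbol applied to depth-≤(k−1) arguments, giving N_k = 1 + N_{k-1} + N_{k-1}^2.
  N_0 = 1
  Explicitly: a.
So there is exactly 1 ground term available for substitution.
The clause has 1 distinct variable (w), which appears in the body. In the free term algebra distinct substitutions yield syntactically distinct ground instances.
Number of ground instances = 1.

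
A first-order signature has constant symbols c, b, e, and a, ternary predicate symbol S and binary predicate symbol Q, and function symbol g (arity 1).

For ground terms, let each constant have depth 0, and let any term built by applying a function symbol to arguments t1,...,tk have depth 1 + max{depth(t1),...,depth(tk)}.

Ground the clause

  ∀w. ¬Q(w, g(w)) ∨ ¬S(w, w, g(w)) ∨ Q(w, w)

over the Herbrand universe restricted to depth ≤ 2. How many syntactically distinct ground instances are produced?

12

Ground terms of depth ≤ 2:
  Write N_k for the number of ground terms of depth ≤ k. A term of depth ≤ k is either a constant or a function symbol applied to arguments of depth ≤ k−1, so N_k = 4 + N_{k-1}.
  N_0 = 4
  N_1 = 4 + 4 = 8
  N_2 = 4 + 8 = 12
  Explicitly: c, b, e, a, g(c), g(b), g(e), g(a), g(g(c)), g(g(b)), g(g(e)), g(g(a)).
So there are 12 ground terms available for substitution.
There is 1 variable to instantiate (w),  occurring in at least one literal, so different choices give different ground instances.
Number of ground instances = 12.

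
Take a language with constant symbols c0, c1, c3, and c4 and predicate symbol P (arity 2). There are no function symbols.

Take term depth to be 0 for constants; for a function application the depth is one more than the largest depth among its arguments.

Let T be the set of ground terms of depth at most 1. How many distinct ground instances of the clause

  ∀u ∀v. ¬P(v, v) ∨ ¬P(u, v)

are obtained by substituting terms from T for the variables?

16

Ground terms of depth ≤ 1:
  With no function symbols every ground term is a constant, so there are exactly 4 ground terms at every depth bound.
  N_0 = 4
  N_1 = 4
  Explicitly: c0, c1, c3, c4.
So there are 4 ground terms available for substitution.
The body mentions every one of the 2 quantified variables; since ground terms form a free algebra, no two substitutions collapse to the same formula.
Number of ground instances = 4^2 = 16.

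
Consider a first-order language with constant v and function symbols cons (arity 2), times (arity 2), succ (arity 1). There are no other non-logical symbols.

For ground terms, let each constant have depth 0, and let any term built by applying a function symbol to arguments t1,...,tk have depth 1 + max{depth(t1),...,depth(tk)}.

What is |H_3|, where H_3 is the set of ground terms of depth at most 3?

If N_k denotes the number of depth-≤k ground terms, the 1 constant gives N_0 = 1, and each function symbol of arity r contributes N_{k-1}^r new terms at level k: N_k = 1 + N_{k-1}^2 + N_{k-1}^2 + N_{k-1}.
N_0 = 1
N_1 = 1 + 1^2 + 1^2 + 1 = 4
N_2 = 1 + 4^2 + 4^2 + 4 = 37
N_3 = 1 + 37^2 + 37^2 + 37 = 2776

2776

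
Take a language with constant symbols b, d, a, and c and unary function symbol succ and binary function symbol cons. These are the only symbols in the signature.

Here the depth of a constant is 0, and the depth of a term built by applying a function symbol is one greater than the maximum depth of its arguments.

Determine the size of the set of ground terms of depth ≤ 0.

4

Write N_k for the number of ground terms of depth ≤ k. A term of depth ≤ k is either a constant or a function symbol applied to arguments of depth ≤ k−1, so N_k = 4 + N_{k-1} + N_{k-1}^2.
N_0 = 4
Explicitly: b, d, a, c.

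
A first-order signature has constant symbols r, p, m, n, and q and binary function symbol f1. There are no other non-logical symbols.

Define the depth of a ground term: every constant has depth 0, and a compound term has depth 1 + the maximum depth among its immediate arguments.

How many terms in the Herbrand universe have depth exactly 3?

818125

Write N_k for the number of ground terms of depth ≤ k. A term of depth ≤ k is either a constant or a function symbol applied to arguments of depth ≤ k−1, so N_k = 5 + N_{k-1}^2.
N_0 = 5
N_1 = 5 + 5^2 = 30
N_2 = 5 + 30^2 = 905
N_3 = 5 + 905^2 = 819030
Terms of depth exactly 3: N_3 − N_2 = 819030 − 905 = 818125.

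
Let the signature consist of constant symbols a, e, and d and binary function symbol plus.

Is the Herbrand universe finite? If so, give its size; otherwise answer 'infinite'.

The signature has at least one function symbol (plus, arity 2) and at least one constant (a).
Iterating plus gives infinitely many distinct ground terms: a, plus(a, a), plus(plus(a, a), plus(a, a)), ...
So the Herbrand universe is infinite.

infinite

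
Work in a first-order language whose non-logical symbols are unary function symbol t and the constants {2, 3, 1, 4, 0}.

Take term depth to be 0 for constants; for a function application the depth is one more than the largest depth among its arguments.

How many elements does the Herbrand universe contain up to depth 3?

Let N_k count ground terms of depth at most k. Each non-constant term of depth ≤ k is some function symbol applied to depth-≤(k−1) arguments, giving N_k = 5 + N_{k-1}.
N_0 = 5
N_1 = 5 + 5 = 10
N_2 = 5 + 10 = 15
N_3 = 5 + 15 = 20

20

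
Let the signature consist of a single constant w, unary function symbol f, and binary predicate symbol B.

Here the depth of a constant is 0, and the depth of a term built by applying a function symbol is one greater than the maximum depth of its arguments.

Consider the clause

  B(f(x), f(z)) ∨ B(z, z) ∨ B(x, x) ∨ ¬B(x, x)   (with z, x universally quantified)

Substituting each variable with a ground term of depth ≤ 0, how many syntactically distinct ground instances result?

Ground terms of depth ≤ 0:
  If N_k denotes the number of depth-≤k ground terms, the 1 constant gives N_0 = 1, and each function symbol of arity r contributes N_{k-1}^r new terms at level k: N_k = 1 + N_{k-1}.
  N_0 = 1
  Explicitly: w.
So there is exactly 1 ground term available for substitution.
The body mentions every one of the 2 quantified variables; since ground terms form a free algebra, no two substitutions collapse to the same formula.
Number of ground instances = 1^2 = 1.

1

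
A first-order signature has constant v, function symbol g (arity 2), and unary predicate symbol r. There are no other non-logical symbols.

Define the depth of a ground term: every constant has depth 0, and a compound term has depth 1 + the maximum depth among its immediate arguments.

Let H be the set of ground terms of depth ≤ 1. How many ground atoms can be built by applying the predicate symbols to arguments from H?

First count ground terms of depth ≤ 1.
Count level by level. With function symbols g/2, the terms of depth ≤ k are the 1 constant together with each function applied to depth-≤(k−1) tuples, so N_k = 1 + N_{k-1}^2.
N_0 = 1
N_1 = 1 + 1^2 = 2
So |H| = 2.
Each predicate of arity r yields |H|^r ground atoms (one per choice of an r-tuple from H):
  r: 2
Total ground atoms: 2.

2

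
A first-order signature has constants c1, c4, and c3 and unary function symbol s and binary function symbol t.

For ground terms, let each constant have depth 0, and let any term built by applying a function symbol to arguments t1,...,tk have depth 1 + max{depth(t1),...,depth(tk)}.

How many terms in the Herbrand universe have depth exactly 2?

Let N_k = |{terms of depth ≤ k}|. Then N_0 = 3 and N_k = 3 + N_{k-1} + N_{k-1}^2 for k ≥ 1 (one summand per function symbol, arity giving the exponent).
N_0 = 3
N_1 = 3 + 3 + 3^2 = 15
N_2 = 3 + 15 + 15^2 = 243
Terms of depth exactly 2: N_2 − N_1 = 243 − 15 = 228.

228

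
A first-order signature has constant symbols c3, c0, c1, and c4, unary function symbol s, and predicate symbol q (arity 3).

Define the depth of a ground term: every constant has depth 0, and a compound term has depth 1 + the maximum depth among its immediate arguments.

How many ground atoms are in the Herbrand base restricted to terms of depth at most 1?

First count ground terms of depth ≤ 1.
If N_k denotes the number of depth-≤k ground terms, the 4 constants give N_0 = 4, and each function symbol of arity r contributes N_{k-1}^r new terms at level k: N_k = 4 + N_{k-1}.
N_0 = 4
N_1 = 4 + 4 = 8
So |H| = 8.
For each predicate symbol, the number of ground atoms is |H| raised to its arity; summing:
  q: 8^3 = 512
Total ground atoms: 512.

512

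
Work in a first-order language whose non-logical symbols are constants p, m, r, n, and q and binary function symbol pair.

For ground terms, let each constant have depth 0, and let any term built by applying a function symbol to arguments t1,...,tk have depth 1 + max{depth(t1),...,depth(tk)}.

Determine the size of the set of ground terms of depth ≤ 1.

30

If N_k denotes the number of depth-≤k ground terms, the 5 constants give N_0 = 5, and each function symbol of arity r contributes N_{k-1}^r new terms at level k: N_k = 5 + N_{k-1}^2.
N_0 = 5
N_1 = 5 + 5^2 = 30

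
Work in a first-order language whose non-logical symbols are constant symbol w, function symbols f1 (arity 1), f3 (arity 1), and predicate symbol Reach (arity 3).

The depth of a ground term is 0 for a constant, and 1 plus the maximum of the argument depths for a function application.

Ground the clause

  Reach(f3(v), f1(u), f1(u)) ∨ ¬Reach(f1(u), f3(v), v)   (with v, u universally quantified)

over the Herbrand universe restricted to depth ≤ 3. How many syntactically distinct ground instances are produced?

Ground terms of depth ≤ 3:
  If N_k denotes the number of depth-≤k ground terms, the 1 constant gives N_0 = 1, and each function symbol of arity r contributes N_{k-1}^r new terms at level k: N_k = 1 + N_{k-1} + N_{k-1}.
  N_0 = 1
  N_1 = 1 + 1 + 1 = 3
  N_2 = 1 + 3 + 3 = 7
  N_3 = 1 + 7 + 7 = 15
So there are 15 ground terms available for substitution.
The clause has 2 distinct variables (v, u), each appearing in the body. In the free term algebra distinct substitutions yield syntactically distinct ground instances.
Number of ground instances = 15^2 = 225.

225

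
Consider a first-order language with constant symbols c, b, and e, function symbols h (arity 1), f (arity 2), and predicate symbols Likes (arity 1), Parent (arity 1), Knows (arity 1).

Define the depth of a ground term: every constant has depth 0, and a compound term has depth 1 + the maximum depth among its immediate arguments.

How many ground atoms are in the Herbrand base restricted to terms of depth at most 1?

First count ground terms of depth ≤ 1.
Count level by level. With function symbols h/1, f/2, the terms of depth ≤ k are the 3 constants together with each function applied to depth-≤(k−1) tuples, so N_k = 3 + N_{k-1} + N_{k-1}^2.
N_0 = 3
N_1 = 3 + 3 + 3^2 = 15
So |H| = 15.
A ground atom is a predicate applied to a tuple of terms from H, so the count is the sum over predicates of |H|^arity:
  Likes: 15;  Parent: 15;  Knows: 15
Total ground atoms: 15 + 15 + 15 = 45.

45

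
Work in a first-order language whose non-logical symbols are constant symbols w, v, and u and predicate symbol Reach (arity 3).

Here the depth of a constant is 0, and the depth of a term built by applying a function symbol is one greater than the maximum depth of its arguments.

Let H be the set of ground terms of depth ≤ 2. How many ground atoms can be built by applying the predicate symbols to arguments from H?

27

First count ground terms of depth ≤ 2.
With no function symbols every ground term is a constant, so there are exactly 3 ground terms at every depth bound.
N_0 = 3
N_1 = 3
N_2 = 3
So |H| = 3.
For each predicate symbol, the number of ground atoms is |H| raised to its arity; summing:
  Reach: 3^3 = 27
Total ground atoms: 27.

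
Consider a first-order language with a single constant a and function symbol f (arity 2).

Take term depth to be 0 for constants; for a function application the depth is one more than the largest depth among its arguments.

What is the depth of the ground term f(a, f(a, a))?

2

depth(f(a, a)) = 1 + max(0, 0) = 1
depth(f(a, f(a, a))) = 1 + max(0, 1) = 2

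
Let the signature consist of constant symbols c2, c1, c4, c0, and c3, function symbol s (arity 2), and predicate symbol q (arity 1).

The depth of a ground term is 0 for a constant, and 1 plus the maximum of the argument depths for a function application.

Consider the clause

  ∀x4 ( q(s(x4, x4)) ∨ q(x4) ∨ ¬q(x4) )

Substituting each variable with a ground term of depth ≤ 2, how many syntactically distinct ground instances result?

905

Ground terms of depth ≤ 2:
  Let N_k count ground terms of depth at most k. Each non-constant term of depth ≤ k is some function symbol applied to depth-≤(k−1) arguments, giving N_k = 5 + N_{k-1}^2.
  N_0 = 5
  N_1 = 5 + 5^2 = 30
  N_2 = 5 + 30^2 = 905
So there are 905 ground terms available for substitution.
The clause has 1 distinct variable (x4), which appears in the body. In the free term algebra distinct substitutions yield syntactically distinct ground instances.
Number of ground instances = 905.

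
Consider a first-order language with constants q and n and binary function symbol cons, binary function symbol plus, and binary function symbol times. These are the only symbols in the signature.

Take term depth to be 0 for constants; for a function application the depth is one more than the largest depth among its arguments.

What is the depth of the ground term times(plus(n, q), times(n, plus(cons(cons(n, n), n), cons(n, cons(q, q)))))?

depth(plus(n, q)) = 1 + max(0, 0) = 1
depth(cons(n, n)) = 1 + max(0, 0) = 1
depth(cons(cons(n, n), n)) = 1 + max(1, 0) = 2
depth(cons(q, q)) = 1 + max(0, 0) = 1
depth(cons(n, cons(q, q))) = 1 + max(0, 1) = 2
depth(plus(cons(cons(n, n), n), cons(n, cons(q, q)))) = 1 + max(2, 2) = 3
depth(times(n, plus(cons(cons(n, n), n), cons(n, cons(q, q))))) = 1 + max(0, 3) = 4
depth(times(plus(n, q), times(n, plus(cons(cons(n, n), n), cons(n, cons(q, q)))))) = 1 + max(1, 4) = 5

5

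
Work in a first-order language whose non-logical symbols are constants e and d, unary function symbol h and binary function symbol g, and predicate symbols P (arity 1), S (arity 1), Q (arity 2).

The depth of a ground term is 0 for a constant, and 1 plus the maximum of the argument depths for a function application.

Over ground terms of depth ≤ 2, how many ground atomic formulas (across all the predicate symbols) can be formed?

5624

First count ground terms of depth ≤ 2.
Count level by level. With function symbols h/1, g/2, the terms of depth ≤ k are the 2 constants together with each function applied to depth-≤(k−1) tuples, so N_k = 2 + N_{k-1} + N_{k-1}^2.
N_0 = 2
N_1 = 2 + 2 + 2^2 = 8
N_2 = 2 + 8 + 8^2 = 74
So |H| = 74.
Each predicate of arity r yields |H|^r ground atoms (one per choice of an r-tuple from H):
  P: 74;  S: 74;  Q: 74^2 = 5476
Total ground atoms: 74 + 74 + 5476 = 5624.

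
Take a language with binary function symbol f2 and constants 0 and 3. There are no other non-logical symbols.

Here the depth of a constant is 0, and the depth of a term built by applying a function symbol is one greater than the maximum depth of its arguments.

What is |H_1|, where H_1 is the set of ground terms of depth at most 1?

6

Let N_k = |{terms of depth ≤ k}|. Then N_0 = 2 and N_k = 2 + N_{k-1}^2 for k ≥ 1 (one summand per function symbol, arity giving the exponent).
N_0 = 2
N_1 = 2 + 2^2 = 6
Explicitly: 0, 3, f2(0, 0), f2(0, 3), f2(3, 0), f2(3, 3).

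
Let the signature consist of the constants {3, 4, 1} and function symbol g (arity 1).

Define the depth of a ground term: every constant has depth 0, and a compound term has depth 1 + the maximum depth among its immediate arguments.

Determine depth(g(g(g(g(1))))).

4

depth(g(1)) = 1 + depth(1) = 1 + 0 = 1
depth(g(g(1))) = 1 + depth(g(1)) = 1 + 1 = 2
depth(g(g(g(1)))) = 1 + depth(g(g(1))) = 1 + 2 = 3
depth(g(g(g(g(1))))) = 1 + depth(g(g(g(1)))) = 1 + 3 = 4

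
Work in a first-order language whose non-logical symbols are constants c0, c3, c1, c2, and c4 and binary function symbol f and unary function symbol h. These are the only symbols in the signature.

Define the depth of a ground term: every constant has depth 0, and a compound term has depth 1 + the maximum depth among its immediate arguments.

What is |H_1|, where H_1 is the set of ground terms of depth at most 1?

Write N_k for the number of ground terms of depth ≤ k. A term of depth ≤ k is either a constant or a function symbol applied to arguments of depth ≤ k−1, so N_k = 5 + N_{k-1}^2 + N_{k-1}.
N_0 = 5
N_1 = 5 + 5^2 + 5 = 35

35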